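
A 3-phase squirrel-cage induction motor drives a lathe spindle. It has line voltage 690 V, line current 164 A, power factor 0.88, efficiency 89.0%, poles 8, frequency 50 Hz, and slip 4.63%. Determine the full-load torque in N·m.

2050 N·m

P_in = √3·V·I·cosφ = 1.732 × 690 × 164 × 0.88 = 172474 W
P_out = η·P_in = 0.89 × 172474 = 153502 W
n_s = 120×50/8 = 750 rpm; n = 750×(1−0.0463) = 715 rpm
ω = 2π×715/60 = 74.87 rad/s
τ = P_out/ω = 153502/74.87 = 2050 N·m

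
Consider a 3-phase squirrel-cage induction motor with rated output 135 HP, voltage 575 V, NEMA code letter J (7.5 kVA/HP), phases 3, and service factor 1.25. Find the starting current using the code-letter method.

1020 A

S_LR = 7.5 × 135 = 1012.5 kVA
I_LR = S_LR/(√3·V_L) = 1012500/(1.732×575) = 1020 A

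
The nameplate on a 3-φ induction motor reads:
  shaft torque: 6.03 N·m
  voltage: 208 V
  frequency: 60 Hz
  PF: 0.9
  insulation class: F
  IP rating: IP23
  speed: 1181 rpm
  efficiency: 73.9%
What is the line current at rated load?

3.11 A

ω = 2π×1181/60 = 123.7 rad/s; P_out = τω = 6.03 × 123.7 = 746 W
P_in = P_out / η = 746 / 0.739 = 1009 W
I_L = P_in / (√3·V_L·cosφ) = 1009 / (1.732 × 208 × 0.9) = 3.11 A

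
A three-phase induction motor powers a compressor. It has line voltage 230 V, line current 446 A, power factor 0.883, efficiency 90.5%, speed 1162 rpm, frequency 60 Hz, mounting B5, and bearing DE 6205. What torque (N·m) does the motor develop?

1170 N·m

P_in = √3·V·I·cosφ = 1.732 × 230 × 446 × 0.883 = 156881 W
P_out = η·P_in = 0.905 × 156881 = 141977 W
n = 1162 rpm
ω = 2π×1162/60 = 121.7 rad/s
τ = P_out/ω = 141977/121.7 = 1170 N·m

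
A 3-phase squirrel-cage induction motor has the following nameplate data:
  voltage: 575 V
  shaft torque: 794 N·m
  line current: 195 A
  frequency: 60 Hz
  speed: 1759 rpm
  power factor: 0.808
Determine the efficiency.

93.2 %

ω = 2π × 1759/60 = 184.2 rad/s; P_out = τω = 794 × 184.2 = 146255 W
P_in = √3·V_L·I_L·cosφ = 1.732 × 575 × 195 × 0.808 = 156914 W
η = P_out / P_in = 146255 / 156914 = 0.932 = 93.2%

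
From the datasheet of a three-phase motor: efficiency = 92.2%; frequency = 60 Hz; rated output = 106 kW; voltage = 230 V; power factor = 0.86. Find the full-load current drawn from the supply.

336 A

P_out = 106 kW = 106000 W
P_in = P_out / η = 106000 / 0.922 = 114967 W
I_L = P_in / (√3·V_L·cosφ) = 114967 / (1.732 × 230 × 0.86) = 336 A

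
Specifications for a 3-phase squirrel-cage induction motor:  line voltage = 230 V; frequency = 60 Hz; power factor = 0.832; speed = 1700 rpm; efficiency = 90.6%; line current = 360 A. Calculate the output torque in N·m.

P_in = √3·V·I·cosφ = 1.732 × 230 × 360 × 0.832 = 119317 W
P_out = η·P_in = 0.906 × 119317 = 108101 W
n = 1700 rpm
ω = 2π×1700/60 = 178 rad/s
τ = P_out/ω = 108101/178 = 607 N·m

607 N·m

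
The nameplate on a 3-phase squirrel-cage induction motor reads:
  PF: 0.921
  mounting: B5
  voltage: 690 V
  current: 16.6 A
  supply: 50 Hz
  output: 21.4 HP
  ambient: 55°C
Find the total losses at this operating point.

P_in = √3·V·I·cosφ = 1.732×690×16.6×0.921 = 18271 W
P_out = 21.4×746 = 15964 W
Losses = P_in − P_out = 18271 − 15964 = 2307 W

2310 W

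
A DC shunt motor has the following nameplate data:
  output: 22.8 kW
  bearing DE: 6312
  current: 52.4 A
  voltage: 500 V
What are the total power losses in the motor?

P_in = V·I = 500×52.4 = 26200 W
P_out = 22800 W
Losses = P_in − P_out = 26200 − 22800 = 3400 W

3.4 kW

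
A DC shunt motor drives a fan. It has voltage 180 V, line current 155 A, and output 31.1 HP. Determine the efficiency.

83.2 %

P_out = 31.1 × 746 = 23201 W
P_in = V·I = 180 × 155 = 27900 W
η = P_out / P_in = 23201 / 27900 = 0.832 = 83.2%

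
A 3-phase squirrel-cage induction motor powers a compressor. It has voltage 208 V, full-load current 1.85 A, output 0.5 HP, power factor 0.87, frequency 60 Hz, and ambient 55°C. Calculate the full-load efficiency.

P_out = 0.5 × 746 = 373 W
P_in = √3·V_L·I_L·cosφ = 1.732 × 208 × 1.85 × 0.87 = 580 W
η = P_out / P_in = 373 / 580 = 0.643 = 64.3%

64.3 %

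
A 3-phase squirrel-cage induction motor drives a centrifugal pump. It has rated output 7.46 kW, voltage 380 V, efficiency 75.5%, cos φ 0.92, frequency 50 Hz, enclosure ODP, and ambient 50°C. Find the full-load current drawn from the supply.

P_out = 7.46 kW = 7460 W
P_in = P_out / η = 7460 / 0.755 = 9881 W
I_L = P_in / (√3·V_L·cosφ) = 9881 / (1.732 × 380 × 0.92) = 16.3 A

16.3 A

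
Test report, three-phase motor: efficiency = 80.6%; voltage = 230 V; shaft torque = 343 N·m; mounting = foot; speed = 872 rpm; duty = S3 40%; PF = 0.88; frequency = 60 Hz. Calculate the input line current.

ω = 2π×872/60 = 91.32 rad/s; P_out = τω = 343 × 91.32 = 31323 W
P_in = P_out / η = 31323 / 0.806 = 38862 W
I_L = P_in / (√3·V_L·cosφ) = 38862 / (1.732 × 230 × 0.88) = 111 A

111 A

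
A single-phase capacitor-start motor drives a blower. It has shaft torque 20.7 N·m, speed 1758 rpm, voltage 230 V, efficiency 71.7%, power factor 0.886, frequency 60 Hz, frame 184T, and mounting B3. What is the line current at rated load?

26.1 A

ω = 2π×1758/60 = 184.1 rad/s; P_out = τω = 20.7 × 184.1 = 3811 W
P_in = P_out / η = 3811 / 0.717 = 5315 W
I = P_in / (V·cosφ) = 5315 / (230 × 0.886) = 26.1 A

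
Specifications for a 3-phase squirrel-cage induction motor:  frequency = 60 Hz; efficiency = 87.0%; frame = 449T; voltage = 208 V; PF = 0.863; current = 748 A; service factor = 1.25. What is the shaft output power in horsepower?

P_in = √3·V·I·cosφ = 1.732 × 208 × 748 × 0.863 = 232554 W
P_out = η·P_in = 0.87 × 232554 = 202322 W
= 202322/746 = 271 HP

271 HP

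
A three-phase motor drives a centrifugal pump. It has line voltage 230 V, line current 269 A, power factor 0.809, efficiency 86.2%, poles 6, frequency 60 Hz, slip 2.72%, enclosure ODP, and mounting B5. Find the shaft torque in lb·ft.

P_in = √3·V·I·cosφ = 1.732 × 230 × 269 × 0.809 = 86692 W
P_out = η·P_in = 0.862 × 86692 = 74729 W
n_s = 120×60/6 = 1200 rpm; n = 1200×(1−0.0272) = 1167 rpm
ω = 2π×1167/60 = 122.2 rad/s
τ = P_out/ω = 74729/122.2 = 611.5 N·m
In lb·ft: 611.5/1.356 = 451 lb·ft

451 lb·ft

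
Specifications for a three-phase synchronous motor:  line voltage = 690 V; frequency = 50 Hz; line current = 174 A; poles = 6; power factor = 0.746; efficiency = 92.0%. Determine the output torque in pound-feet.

P_in = √3·V·I·cosφ = 1.732 × 690 × 174 × 0.746 = 155126 W
P_out = η·P_in = 0.92 × 155126 = 142716 W
n = n_s = 120×50/6 = 1000 rpm (synchronous)
ω = 2π×1000/60 = 104.7 rad/s
τ = P_out/ω = 142716/104.7 = 1363 N·m
In lb·ft: 1363/1.356 = 1010 lb·ft

1010 lb·ft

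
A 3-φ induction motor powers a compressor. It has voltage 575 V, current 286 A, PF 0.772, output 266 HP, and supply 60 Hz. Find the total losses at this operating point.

21500 W

P_in = √3·V·I·cosφ = 1.732×575×286×0.772 = 219887 W
P_out = 266×746 = 198436 W
Losses = P_in − P_out = 219887 − 198436 = 21451 W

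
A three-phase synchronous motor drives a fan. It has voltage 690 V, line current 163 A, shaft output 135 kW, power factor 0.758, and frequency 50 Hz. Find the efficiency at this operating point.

P_out = 135 kW = 135000 W
P_in = √3·V_L·I_L·cosφ = 1.732 × 690 × 163 × 0.758 = 147657 W
η = P_out / P_in = 135000 / 147657 = 0.914 = 91.4%

91.4 %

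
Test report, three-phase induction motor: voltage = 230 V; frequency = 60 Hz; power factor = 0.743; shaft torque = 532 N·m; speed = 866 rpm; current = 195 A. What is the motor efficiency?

83.6 %

ω = 2π × 866/60 = 90.69 rad/s; P_out = τω = 532 × 90.69 = 48247 W
P_in = √3·V_L·I_L·cosφ = 1.732 × 230 × 195 × 0.743 = 57716 W
η = P_out / P_in = 48247 / 57716 = 0.836 = 83.6%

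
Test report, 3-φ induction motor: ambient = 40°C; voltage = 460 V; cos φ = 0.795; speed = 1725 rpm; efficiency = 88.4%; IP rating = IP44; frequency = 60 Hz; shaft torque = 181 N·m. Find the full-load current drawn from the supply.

58.4 A

ω = 2π×1725/60 = 180.6 rad/s; P_out = τω = 181 × 180.6 = 32689 W
P_in = P_out / η = 32689 / 0.884 = 36979 W
I_L = P_in / (√3·V_L·cosφ) = 36979 / (1.732 × 460 × 0.795) = 58.4 A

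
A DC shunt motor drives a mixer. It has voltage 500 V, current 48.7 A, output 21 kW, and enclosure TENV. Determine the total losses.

P_in = V·I = 500×48.7 = 24350 W
P_out = 21000 W
Losses = P_in − P_out = 24350 − 21000 = 3350 W

3.35 kW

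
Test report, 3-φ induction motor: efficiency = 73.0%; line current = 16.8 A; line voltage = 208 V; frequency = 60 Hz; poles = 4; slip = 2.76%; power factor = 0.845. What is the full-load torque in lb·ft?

P_in = √3·V·I·cosφ = 1.732 × 208 × 16.8 × 0.845 = 5114 W
P_out = η·P_in = 0.73 × 5114 = 3733 W
n_s = 120×60/4 = 1800 rpm; n = 1800×(1−0.0276) = 1750 rpm
ω = 2π×1750/60 = 183.3 rad/s
τ = P_out/ω = 3733/183.3 = 20.37 N·m
In lb·ft: 20.37/1.356 = 15 lb·ft

15 lb·ft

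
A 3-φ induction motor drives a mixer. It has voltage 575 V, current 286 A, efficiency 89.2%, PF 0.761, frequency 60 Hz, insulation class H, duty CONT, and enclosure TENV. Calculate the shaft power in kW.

193 kW

P_in = √3·V·I·cosφ = 1.732 × 575 × 286 × 0.761 = 216754 W
P_out = η·P_in = 0.892 × 216754 = 193345 W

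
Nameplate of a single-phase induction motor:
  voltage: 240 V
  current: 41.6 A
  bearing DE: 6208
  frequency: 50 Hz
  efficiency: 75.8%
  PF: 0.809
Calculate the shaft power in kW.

6.12 kW

P_in = V·I·cosφ = 240 × 41.6 × 0.809 = 8077 W
P_out = η·P_in = 0.758 × 8077 = 6122 W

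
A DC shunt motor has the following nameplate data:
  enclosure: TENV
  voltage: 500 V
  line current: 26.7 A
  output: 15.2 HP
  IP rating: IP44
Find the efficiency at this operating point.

84.9 %

P_out = 15.2 × 746 = 11339 W
P_in = V·I = 500 × 26.7 = 13350 W
η = P_out / P_in = 11339 / 13350 = 0.849 = 84.9%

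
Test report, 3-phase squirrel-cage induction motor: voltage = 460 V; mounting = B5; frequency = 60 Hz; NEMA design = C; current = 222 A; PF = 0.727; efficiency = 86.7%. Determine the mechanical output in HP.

P_in = √3·V·I·cosφ = 1.732 × 460 × 222 × 0.727 = 128586 W
P_out = η·P_in = 0.867 × 128586 = 111484 W
= 111484/746 = 149 HP

149 HP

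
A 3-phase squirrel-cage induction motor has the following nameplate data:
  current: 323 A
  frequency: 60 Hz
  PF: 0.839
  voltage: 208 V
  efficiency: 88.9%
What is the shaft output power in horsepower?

P_in = √3·V·I·cosφ = 1.732 × 208 × 323 × 0.839 = 97628 W
P_out = η·P_in = 0.889 × 97628 = 86791 W
= 86791/746 = 116 HP

116 HP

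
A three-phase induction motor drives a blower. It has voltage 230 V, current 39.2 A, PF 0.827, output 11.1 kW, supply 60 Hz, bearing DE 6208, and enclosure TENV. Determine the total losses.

1.81 kW

P_in = √3·V·I·cosφ = 1.732×230×39.2×0.827 = 12914 W
P_out = 11100 W
Losses = P_in − P_out = 12914 − 11100 = 1814 W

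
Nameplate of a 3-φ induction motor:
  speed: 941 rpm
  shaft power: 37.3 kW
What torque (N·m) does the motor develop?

ω = 2π × 941/60 = 98.54 rad/s
τ = P/ω = 37300/98.54 = 379 N·m

379 N·m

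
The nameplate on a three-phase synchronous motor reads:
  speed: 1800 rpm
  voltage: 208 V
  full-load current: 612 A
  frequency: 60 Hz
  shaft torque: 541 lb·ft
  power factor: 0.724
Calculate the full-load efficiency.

τ = 541 lb·ft × 1.356 = 733.6 N·m
ω = 2π × 1800/60 = 188.5 rad/s; P_out = τω = 733.6 × 188.5 = 138284 W
P_in = √3·V_L·I_L·cosφ = 1.732 × 208 × 612 × 0.724 = 159625 W
η = P_out / P_in = 138284 / 159625 = 0.866 = 86.6%

86.6 %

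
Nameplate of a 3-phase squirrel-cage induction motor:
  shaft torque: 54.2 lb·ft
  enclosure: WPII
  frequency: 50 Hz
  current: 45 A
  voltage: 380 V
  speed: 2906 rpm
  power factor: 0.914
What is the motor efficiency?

82.6 %

τ = 54.2 lb·ft × 1.356 = 73.5 N·m
ω = 2π × 2906/60 = 304.3 rad/s; P_out = τω = 73.5 × 304.3 = 22366 W
P_in = √3·V_L·I_L·cosφ = 1.732 × 380 × 45 × 0.914 = 27070 W
η = P_out / P_in = 22366 / 27070 = 0.826 = 82.6%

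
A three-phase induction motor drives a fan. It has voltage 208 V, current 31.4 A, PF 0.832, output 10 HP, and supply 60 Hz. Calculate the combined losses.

P_in = √3·V·I·cosφ = 1.732×208×31.4×0.832 = 9412 W
P_out = 10×746 = 7460 W
Losses = P_in − P_out = 9412 − 7460 = 1952 W

1950 W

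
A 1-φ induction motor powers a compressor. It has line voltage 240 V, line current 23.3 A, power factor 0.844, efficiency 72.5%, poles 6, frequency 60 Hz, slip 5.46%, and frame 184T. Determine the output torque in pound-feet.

P_in = V·I·cosφ = 240 × 23.3 × 0.844 = 4720 W
P_out = η·P_in = 0.725 × 4720 = 3422 W
n_s = 120×60/6 = 1200 rpm; n = 1200×(1−0.0546) = 1134 rpm
ω = 2π×1134/60 = 118.8 rad/s
τ = P_out/ω = 3422/118.8 = 28.8 N·m
In lb·ft: 28.8/1.356 = 21.2 lb·ft

21.2 lb·ft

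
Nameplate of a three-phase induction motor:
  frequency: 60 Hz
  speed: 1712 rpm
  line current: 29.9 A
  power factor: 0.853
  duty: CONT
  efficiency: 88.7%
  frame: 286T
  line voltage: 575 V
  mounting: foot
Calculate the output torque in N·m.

126 N·m

P_in = √3·V·I·cosφ = 1.732 × 575 × 29.9 × 0.853 = 25400 W
P_out = η·P_in = 0.887 × 25400 = 22530 W
n = 1712 rpm
ω = 2π×1712/60 = 179.3 rad/s
τ = P_out/ω = 22530/179.3 = 126 N·m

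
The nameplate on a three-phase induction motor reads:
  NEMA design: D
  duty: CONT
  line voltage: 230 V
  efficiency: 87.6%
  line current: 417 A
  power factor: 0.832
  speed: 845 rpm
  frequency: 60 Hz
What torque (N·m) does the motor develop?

P_in = √3·V·I·cosφ = 1.732 × 230 × 417 × 0.832 = 138209 W
P_out = η·P_in = 0.876 × 138209 = 121071 W
n = 845 rpm
ω = 2π×845/60 = 88.49 rad/s
τ = P_out/ω = 121071/88.49 = 1370 N·m

1370 N·m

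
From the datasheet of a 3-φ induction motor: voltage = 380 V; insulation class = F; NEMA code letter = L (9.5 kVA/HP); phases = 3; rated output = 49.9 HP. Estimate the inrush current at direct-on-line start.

S_LR = 9.5 × 49.9 = 474.05 kVA
I_LR = S_LR/(√3·V_L) = 474050/(1.732×380) = 720 A

720 A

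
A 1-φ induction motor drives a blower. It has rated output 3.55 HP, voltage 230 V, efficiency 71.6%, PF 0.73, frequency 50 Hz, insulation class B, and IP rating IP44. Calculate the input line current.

P_out = 3.55 × 746 = 2648 W
P_in = P_out / η = 2648 / 0.716 = 3698 W
I = P_in / (V·cosφ) = 3698 / (230 × 0.73) = 22 A

22 A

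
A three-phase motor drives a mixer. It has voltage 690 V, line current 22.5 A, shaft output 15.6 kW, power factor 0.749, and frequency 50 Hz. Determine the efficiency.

77.5 %

P_out = 15.6 kW = 15600 W
P_in = √3·V_L·I_L·cosφ = 1.732 × 690 × 22.5 × 0.749 = 20140 W
η = P_out / P_in = 15600 / 20140 = 0.775 = 77.5%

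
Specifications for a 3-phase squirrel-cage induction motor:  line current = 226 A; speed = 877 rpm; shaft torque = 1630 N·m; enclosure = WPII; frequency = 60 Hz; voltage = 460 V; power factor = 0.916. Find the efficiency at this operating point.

90.8 %

ω = 2π × 877/60 = 91.84 rad/s; P_out = τω = 1630 × 91.84 = 149699 W
P_in = √3·V_L·I_L·cosφ = 1.732 × 460 × 226 × 0.916 = 164934 W
η = P_out / P_in = 149699 / 164934 = 0.908 = 90.8%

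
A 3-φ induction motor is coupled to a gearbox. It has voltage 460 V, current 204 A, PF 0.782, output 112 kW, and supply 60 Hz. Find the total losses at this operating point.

15.1 kW

P_in = √3·V·I·cosφ = 1.732×460×204×0.782 = 127099 W
P_out = 112000 W
Losses = P_in − P_out = 127099 − 112000 = 15099 W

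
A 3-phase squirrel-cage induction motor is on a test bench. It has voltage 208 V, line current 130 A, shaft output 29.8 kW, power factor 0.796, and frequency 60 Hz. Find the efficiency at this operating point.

P_out = 29.8 kW = 29800 W
P_in = √3·V_L·I_L·cosφ = 1.732 × 208 × 130 × 0.796 = 37279 W
η = P_out / P_in = 29800 / 37279 = 0.799 = 79.9%

79.9 %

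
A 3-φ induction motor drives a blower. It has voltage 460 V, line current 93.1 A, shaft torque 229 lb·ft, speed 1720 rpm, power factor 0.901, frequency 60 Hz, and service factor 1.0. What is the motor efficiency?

83.7 %

τ = 229 lb·ft × 1.356 = 310.5 N·m
ω = 2π × 1720/60 = 180.1 rad/s; P_out = τω = 310.5 × 180.1 = 55921 W
P_in = √3·V_L·I_L·cosφ = 1.732 × 460 × 93.1 × 0.901 = 66831 W
η = P_out / P_in = 55921 / 66831 = 0.837 = 83.7%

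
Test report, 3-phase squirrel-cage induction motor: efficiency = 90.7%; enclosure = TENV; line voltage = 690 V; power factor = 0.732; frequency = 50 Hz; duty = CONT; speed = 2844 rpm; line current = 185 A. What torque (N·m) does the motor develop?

493 N·m

P_in = √3·V·I·cosφ = 1.732 × 690 × 185 × 0.732 = 161838 W
P_out = η·P_in = 0.907 × 161838 = 146787 W
n = 2844 rpm
ω = 2π×2844/60 = 297.8 rad/s
τ = P_out/ω = 146787/297.8 = 493 N·m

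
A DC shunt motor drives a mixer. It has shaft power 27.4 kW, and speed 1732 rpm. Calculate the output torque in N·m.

ω = 2π × 1732/60 = 181.4 rad/s
τ = P/ω = 27400/181.4 = 151 N·m

151 N·m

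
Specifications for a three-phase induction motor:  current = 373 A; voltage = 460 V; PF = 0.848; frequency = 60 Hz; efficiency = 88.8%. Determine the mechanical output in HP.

300 HP

P_in = √3·V·I·cosφ = 1.732 × 460 × 373 × 0.848 = 252006 W
P_out = η·P_in = 0.888 × 252006 = 223781 W
= 223781/746 = 300 HP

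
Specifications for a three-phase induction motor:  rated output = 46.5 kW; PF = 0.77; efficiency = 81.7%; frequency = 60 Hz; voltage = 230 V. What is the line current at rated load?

186 A

P_out = 46.5 kW = 46500 W
P_in = P_out / η = 46500 / 0.817 = 56916 W
I_L = P_in / (√3·V_L·cosφ) = 56916 / (1.732 × 230 × 0.77) = 186 A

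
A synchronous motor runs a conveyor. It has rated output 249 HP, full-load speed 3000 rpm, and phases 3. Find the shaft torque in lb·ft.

P_out = 249 × 746 = 185754 W
ω = 2π × 3000/60 = 314.2 rad/s
τ = P_out/ω = 185754/314.2 = 591.2 N·m
In lb·ft: 591.2/1.356 = 436 lb·ft

436 lb·ft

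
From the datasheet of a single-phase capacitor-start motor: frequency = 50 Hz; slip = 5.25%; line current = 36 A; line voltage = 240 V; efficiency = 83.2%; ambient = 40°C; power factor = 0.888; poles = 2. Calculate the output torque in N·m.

21.4 N·m

P_in = V·I·cosφ = 240 × 36 × 0.888 = 7672 W
P_out = η·P_in = 0.832 × 7672 = 6383 W
n_s = 120×50/2 = 3000 rpm; n = 3000×(1−0.0525) = 2843 rpm
ω = 2π×2843/60 = 297.7 rad/s
τ = P_out/ω = 6383/297.7 = 21.4 N·m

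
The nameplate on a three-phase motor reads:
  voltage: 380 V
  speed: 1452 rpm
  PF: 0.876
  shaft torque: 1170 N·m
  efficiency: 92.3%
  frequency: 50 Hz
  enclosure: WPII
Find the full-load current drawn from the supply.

ω = 2π×1452/60 = 152.1 rad/s; P_out = τω = 1170 × 152.1 = 177957 W
P_in = P_out / η = 177957 / 0.923 = 192803 W
I_L = P_in / (√3·V_L·cosφ) = 192803 / (1.732 × 380 × 0.876) = 334 A

334 A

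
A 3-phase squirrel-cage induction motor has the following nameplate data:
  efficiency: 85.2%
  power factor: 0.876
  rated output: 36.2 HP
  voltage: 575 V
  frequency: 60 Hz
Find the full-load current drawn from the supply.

P_out = 36.2 × 746 = 27005 W
P_in = P_out / η = 27005 / 0.852 = 31696 W
I_L = P_in / (√3·V_L·cosφ) = 31696 / (1.732 × 575 × 0.876) = 36.3 A

36.3 A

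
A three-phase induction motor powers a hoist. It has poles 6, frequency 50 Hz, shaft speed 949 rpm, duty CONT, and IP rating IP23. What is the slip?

5.10 %

n_s = 120f/p = 120×50/6 = 1000 rpm
s = (n_s − n)/n_s = (1000 − 949)/1000 = 0.0510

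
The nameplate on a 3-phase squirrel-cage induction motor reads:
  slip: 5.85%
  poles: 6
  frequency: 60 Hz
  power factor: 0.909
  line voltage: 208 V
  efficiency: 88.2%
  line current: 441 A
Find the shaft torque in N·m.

P_in = √3·V·I·cosφ = 1.732 × 208 × 441 × 0.909 = 144415 W
P_out = η·P_in = 0.882 × 144415 = 127374 W
n_s = 120×60/6 = 1200 rpm; n = 1200×(1−0.0585) = 1130 rpm
ω = 2π×1130/60 = 118.3 rad/s
τ = P_out/ω = 127374/118.3 = 1080 N·m

1080 N·m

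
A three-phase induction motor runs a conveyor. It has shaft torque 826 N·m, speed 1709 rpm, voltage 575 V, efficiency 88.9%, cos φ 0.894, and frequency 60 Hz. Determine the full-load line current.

ω = 2π×1709/60 = 179 rad/s; P_out = τω = 826 × 179 = 147854 W
P_in = P_out / η = 147854 / 0.889 = 166315 W
I_L = P_in / (√3·V_L·cosφ) = 166315 / (1.732 × 575 × 0.894) = 187 A

187 A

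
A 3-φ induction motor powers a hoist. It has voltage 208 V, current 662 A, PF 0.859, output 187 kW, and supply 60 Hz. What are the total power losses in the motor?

17900 W

P_in = √3·V·I·cosφ = 1.732×208×662×0.859 = 204862 W
P_out = 187000 W
Losses = P_in − P_out = 204862 − 187000 = 17862 W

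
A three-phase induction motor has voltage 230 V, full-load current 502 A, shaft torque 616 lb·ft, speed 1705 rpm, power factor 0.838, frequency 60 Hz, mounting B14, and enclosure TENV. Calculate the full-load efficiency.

τ = 616 lb·ft × 1.356 = 835.3 N·m
ω = 2π × 1705/60 = 178.5 rad/s; P_out = τω = 835.3 × 178.5 = 149101 W
P_in = √3·V_L·I_L·cosφ = 1.732 × 230 × 502 × 0.838 = 167580 W
η = P_out / P_in = 149101 / 167580 = 0.890 = 89.0%

89.0 %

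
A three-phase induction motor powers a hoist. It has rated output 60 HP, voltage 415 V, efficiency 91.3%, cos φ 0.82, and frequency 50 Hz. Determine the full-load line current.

P_out = 60 × 746 = 44760 W
P_in = P_out / η = 44760 / 0.913 = 49025 W
I_L = P_in / (√3·V_L·cosφ) = 49025 / (1.732 × 415 × 0.82) = 83.2 A

83.2 A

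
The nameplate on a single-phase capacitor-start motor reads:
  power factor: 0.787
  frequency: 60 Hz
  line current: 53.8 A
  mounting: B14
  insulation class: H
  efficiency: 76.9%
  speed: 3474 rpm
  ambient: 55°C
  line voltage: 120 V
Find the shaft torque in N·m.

P_in = V·I·cosφ = 120 × 53.8 × 0.787 = 5081 W
P_out = η·P_in = 0.769 × 5081 = 3907 W
n = 3474 rpm
ω = 2π×3474/60 = 363.8 rad/s
τ = P_out/ω = 3907/363.8 = 10.7 N·m

10.7 N·m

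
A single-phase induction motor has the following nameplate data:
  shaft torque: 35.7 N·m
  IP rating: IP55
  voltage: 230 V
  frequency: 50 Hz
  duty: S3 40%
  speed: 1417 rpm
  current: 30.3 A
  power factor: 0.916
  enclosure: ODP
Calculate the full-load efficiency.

ω = 2π × 1417/60 = 148.4 rad/s; P_out = τω = 35.7 × 148.4 = 5298 W
P_in = V·I·cosφ = 230 × 30.3 × 0.916 = 6384 W
η = P_out / P_in = 5298 / 6384 = 0.830 = 83.0%

83.0 %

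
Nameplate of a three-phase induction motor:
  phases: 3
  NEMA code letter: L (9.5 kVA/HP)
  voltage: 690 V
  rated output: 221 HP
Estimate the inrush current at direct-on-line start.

S_LR = 9.5 × 221 = 2099.5 kVA
I_LR = S_LR/(√3·V_L) = 2099500/(1.732×690) = 1760 A

1760 A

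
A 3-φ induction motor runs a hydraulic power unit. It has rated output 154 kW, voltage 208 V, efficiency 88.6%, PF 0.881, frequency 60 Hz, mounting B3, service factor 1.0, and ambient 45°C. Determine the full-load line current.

548 A

P_out = 154 kW = 154000 W
P_in = P_out / η = 154000 / 0.886 = 173815 W
I_L = P_in / (√3·V_L·cosφ) = 173815 / (1.732 × 208 × 0.881) = 548 A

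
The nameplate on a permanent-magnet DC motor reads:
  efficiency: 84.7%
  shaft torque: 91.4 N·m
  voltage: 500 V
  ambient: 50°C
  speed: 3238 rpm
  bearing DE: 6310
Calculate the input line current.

73.2 A

ω = 2π×3238/60 = 339.1 rad/s; P_out = τω = 91.4 × 339.1 = 30994 W
P_in = P_out / η = 30994 / 0.847 = 36593 W
I = P_in / V = 36593 / 500 = 73.2 A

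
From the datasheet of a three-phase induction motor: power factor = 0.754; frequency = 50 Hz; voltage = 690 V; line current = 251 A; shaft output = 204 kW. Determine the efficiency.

P_out = 204 kW = 204000 W
P_in = √3·V_L·I_L·cosφ = 1.732 × 690 × 251 × 0.754 = 226174 W
η = P_out / P_in = 204000 / 226174 = 0.902 = 90.2%

90.2 %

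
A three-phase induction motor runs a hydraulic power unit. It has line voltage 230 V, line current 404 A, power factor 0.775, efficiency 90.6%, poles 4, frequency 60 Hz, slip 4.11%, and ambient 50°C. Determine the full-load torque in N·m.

625 N·m

P_in = √3·V·I·cosφ = 1.732 × 230 × 404 × 0.775 = 124727 W
P_out = η·P_in = 0.906 × 124727 = 113003 W
n_s = 120×60/4 = 1800 rpm; n = 1800×(1−0.0411) = 1726 rpm
ω = 2π×1726/60 = 180.7 rad/s
τ = P_out/ω = 113003/180.7 = 625 N·m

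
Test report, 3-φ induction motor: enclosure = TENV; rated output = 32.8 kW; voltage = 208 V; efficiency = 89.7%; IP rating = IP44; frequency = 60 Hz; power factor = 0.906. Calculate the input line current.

P_out = 32.8 kW = 32800 W
P_in = P_out / η = 32800 / 0.897 = 36566 W
I_L = P_in / (√3·V_L·cosφ) = 36566 / (1.732 × 208 × 0.906) = 112 A

112 A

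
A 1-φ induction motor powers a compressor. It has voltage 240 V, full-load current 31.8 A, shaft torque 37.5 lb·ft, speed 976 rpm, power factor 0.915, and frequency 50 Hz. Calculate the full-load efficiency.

74.4 %

τ = 37.5 lb·ft × 1.356 = 50.85 N·m
ω = 2π × 976/60 = 102.2 rad/s; P_out = τω = 50.85 × 102.2 = 5197 W
P_in = V·I·cosφ = 240 × 31.8 × 0.915 = 6983 W
η = P_out / P_in = 5197 / 6983 = 0.744 = 74.4%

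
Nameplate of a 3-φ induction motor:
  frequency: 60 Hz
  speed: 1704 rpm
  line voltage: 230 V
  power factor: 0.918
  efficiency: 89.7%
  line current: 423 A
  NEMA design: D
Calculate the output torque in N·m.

778 N·m

P_in = √3·V·I·cosφ = 1.732 × 230 × 423 × 0.918 = 154689 W
P_out = η·P_in = 0.897 × 154689 = 138756 W
n = 1704 rpm
ω = 2π×1704/60 = 178.4 rad/s
τ = P_out/ω = 138756/178.4 = 778 N·m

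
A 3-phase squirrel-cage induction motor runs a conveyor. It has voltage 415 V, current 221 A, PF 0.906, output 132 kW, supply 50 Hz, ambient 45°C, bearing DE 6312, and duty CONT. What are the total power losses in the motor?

11900 W

P_in = √3·V·I·cosφ = 1.732×415×221×0.906 = 143918 W
P_out = 132000 W
Losses = P_in − P_out = 143918 − 132000 = 11918 W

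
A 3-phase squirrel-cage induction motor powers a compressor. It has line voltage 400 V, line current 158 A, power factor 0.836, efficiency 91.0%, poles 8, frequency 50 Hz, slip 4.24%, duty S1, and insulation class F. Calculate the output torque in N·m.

1110 N·m

P_in = √3·V·I·cosφ = 1.732 × 400 × 158 × 0.836 = 91511 W
P_out = η·P_in = 0.91 × 91511 = 83275 W
n_s = 120×50/8 = 750 rpm; n = 750×(1−0.0424) = 718 rpm
ω = 2π×718/60 = 75.19 rad/s
τ = P_out/ω = 83275/75.19 = 1110 N·m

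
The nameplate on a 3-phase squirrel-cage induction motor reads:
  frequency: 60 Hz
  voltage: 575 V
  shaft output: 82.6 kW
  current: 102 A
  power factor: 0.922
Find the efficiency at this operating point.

P_out = 82.6 kW = 82600 W
P_in = √3·V_L·I_L·cosφ = 1.732 × 575 × 102 × 0.922 = 93658 W
η = P_out / P_in = 82600 / 93658 = 0.882 = 88.2%

88.2 %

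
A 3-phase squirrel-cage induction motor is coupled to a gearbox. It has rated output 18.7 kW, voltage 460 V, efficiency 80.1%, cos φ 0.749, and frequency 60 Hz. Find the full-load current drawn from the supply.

39.1 A

P_out = 18.7 kW = 18700 W
P_in = P_out / η = 18700 / 0.801 = 23346 W
I_L = P_in / (√3·V_L·cosφ) = 23346 / (1.732 × 460 × 0.749) = 39.1 A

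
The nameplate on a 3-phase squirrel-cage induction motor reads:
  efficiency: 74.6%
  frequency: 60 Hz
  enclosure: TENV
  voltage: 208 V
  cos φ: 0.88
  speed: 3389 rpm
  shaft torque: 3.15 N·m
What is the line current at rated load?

ω = 2π×3389/60 = 354.9 rad/s; P_out = τω = 3.15 × 354.9 = 1118 W
P_in = P_out / η = 1118 / 0.746 = 1499 W
I_L = P_in / (√3·V_L·cosφ) = 1499 / (1.732 × 208 × 0.88) = 4.73 A

4.73 A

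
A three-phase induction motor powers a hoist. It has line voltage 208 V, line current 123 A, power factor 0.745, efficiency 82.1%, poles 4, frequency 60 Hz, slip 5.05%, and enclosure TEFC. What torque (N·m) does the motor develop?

P_in = √3·V·I·cosφ = 1.732 × 208 × 123 × 0.745 = 33012 W
P_out = η·P_in = 0.821 × 33012 = 27103 W
n_s = 120×60/4 = 1800 rpm; n = 1800×(1−0.0505) = 1709 rpm
ω = 2π×1709/60 = 179 rad/s
τ = P_out/ω = 27103/179 = 151 N·m

151 N·m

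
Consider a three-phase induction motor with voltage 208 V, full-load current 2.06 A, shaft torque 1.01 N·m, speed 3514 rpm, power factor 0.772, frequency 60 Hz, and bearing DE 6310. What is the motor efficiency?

64.9 %

ω = 2π × 3514/60 = 368 rad/s; P_out = τω = 1.01 × 368 = 372 W
P_in = √3·V_L·I_L·cosφ = 1.732 × 208 × 2.06 × 0.772 = 573 W
η = P_out / P_in = 372 / 573 = 0.649 = 64.9%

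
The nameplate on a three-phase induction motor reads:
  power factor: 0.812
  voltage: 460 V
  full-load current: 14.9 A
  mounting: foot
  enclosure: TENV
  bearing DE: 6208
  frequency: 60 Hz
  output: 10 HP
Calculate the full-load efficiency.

77.4 %

P_out = 10 × 746 = 7460 W
P_in = √3·V_L·I_L·cosφ = 1.732 × 460 × 14.9 × 0.812 = 9639 W
η = P_out / P_in = 7460 / 9639 = 0.774 = 77.4%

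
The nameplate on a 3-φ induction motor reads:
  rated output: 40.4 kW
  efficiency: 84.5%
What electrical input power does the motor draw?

47.8 kW

P_out = 40400 W
P_in = P_out/η = 40400/0.845 = 47811 W = 47.8 kW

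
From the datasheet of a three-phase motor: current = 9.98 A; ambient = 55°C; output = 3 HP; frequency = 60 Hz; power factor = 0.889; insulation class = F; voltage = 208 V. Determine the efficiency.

P_out = 3 × 746 = 2238 W
P_in = √3·V_L·I_L·cosφ = 1.732 × 208 × 9.98 × 0.889 = 3196 W
η = P_out / P_in = 2238 / 3196 = 0.700 = 70.0%

70.0 %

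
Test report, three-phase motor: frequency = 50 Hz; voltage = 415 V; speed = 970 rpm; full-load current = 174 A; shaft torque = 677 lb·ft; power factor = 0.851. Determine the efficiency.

87.6 %

τ = 677 lb·ft × 1.356 = 918 N·m
ω = 2π × 970/60 = 101.6 rad/s; P_out = τω = 918 × 101.6 = 93269 W
P_in = √3·V_L·I_L·cosφ = 1.732 × 415 × 174 × 0.851 = 106433 W
η = P_out / P_in = 93269 / 106433 = 0.876 = 87.6%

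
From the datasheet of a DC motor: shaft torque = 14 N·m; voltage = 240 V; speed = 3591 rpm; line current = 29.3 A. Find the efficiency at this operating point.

ω = 2π × 3591/60 = 376 rad/s; P_out = τω = 14 × 376 = 5264 W
P_in = V·I = 240 × 29.3 = 7032 W
η = P_out / P_in = 5264 / 7032 = 0.749 = 74.9%

74.9 %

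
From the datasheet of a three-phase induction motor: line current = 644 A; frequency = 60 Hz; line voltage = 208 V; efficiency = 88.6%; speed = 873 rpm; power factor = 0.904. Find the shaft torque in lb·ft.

1500 lb·ft

P_in = √3·V·I·cosφ = 1.732 × 208 × 644 × 0.904 = 209732 W
P_out = η·P_in = 0.886 × 209732 = 185823 W
n = 873 rpm
ω = 2π×873/60 = 91.42 rad/s
τ = P_out/ω = 185823/91.42 = 2033 N·m
In lb·ft: 2033/1.356 = 1500 lb·ft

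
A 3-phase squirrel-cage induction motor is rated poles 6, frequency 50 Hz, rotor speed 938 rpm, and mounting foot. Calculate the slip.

n_s = 120f/p = 120×50/6 = 1000 rpm
s = (n_s − n)/n_s = (1000 − 938)/1000 = 0.0620

6.20 %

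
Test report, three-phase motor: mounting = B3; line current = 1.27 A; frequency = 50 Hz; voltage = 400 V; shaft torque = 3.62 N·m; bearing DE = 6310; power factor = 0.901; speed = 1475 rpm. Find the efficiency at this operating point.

70.5 %

ω = 2π × 1475/60 = 154.5 rad/s; P_out = τω = 3.62 × 154.5 = 559 W
P_in = √3·V_L·I_L·cosφ = 1.732 × 400 × 1.27 × 0.901 = 793 W
η = P_out / P_in = 559 / 793 = 0.705 = 70.5%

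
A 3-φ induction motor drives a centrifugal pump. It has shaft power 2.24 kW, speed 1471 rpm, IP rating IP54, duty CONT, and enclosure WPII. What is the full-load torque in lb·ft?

10.7 lb·ft

ω = 2π × 1471/60 = 154 rad/s
τ = P/ω = 2240/154 = 14.55 N·m
In lb·ft: 14.55/1.356 = 10.7 lb·ft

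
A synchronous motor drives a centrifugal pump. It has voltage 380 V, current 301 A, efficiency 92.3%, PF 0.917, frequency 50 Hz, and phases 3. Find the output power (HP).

P_in = √3·V·I·cosφ = 1.732 × 380 × 301 × 0.917 = 181663 W
P_out = η·P_in = 0.923 × 181663 = 167675 W
= 167675/746 = 225 HP

225 HP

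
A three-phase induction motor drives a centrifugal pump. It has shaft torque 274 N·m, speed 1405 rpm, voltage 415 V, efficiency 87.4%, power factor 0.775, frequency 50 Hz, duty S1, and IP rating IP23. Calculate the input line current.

ω = 2π×1405/60 = 147.1 rad/s; P_out = τω = 274 × 147.1 = 40305 W
P_in = P_out / η = 40305 / 0.874 = 46116 W
I_L = P_in / (√3·V_L·cosφ) = 46116 / (1.732 × 415 × 0.775) = 82.8 A

82.8 A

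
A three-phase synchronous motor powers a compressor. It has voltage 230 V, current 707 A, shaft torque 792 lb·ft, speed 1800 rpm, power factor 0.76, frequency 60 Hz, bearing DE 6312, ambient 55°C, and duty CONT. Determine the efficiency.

τ = 792 lb·ft × 1.356 = 1074 N·m
ω = 2π × 1800/60 = 188.5 rad/s; P_out = τω = 1074 × 188.5 = 202449 W
P_in = √3·V_L·I_L·cosφ = 1.732 × 230 × 707 × 0.76 = 214047 W
η = P_out / P_in = 202449 / 214047 = 0.946 = 94.6%

94.6 %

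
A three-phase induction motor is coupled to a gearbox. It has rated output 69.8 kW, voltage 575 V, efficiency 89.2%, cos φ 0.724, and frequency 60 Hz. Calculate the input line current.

109 A

P_out = 69.8 kW = 69800 W
P_in = P_out / η = 69800 / 0.892 = 78251 W
I_L = P_in / (√3·V_L·cosφ) = 78251 / (1.732 × 575 × 0.724) = 109 A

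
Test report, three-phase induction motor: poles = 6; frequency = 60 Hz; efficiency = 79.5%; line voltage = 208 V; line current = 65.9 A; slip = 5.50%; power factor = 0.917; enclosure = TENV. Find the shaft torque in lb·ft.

P_in = √3·V·I·cosφ = 1.732 × 208 × 65.9 × 0.917 = 21770 W
P_out = η·P_in = 0.795 × 21770 = 17307 W
n_s = 120×60/6 = 1200 rpm; n = 1200×(1−0.055) = 1134 rpm
ω = 2π×1134/60 = 118.8 rad/s
τ = P_out/ω = 17307/118.8 = 145.7 N·m
In lb·ft: 145.7/1.356 = 107 lb·ft

107 lb·ft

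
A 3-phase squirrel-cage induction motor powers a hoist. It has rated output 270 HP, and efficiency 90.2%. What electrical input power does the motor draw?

223 kW

P_out = 270 × 746 = 201420 W
P_in = P_out/η = 201420/0.902 = 223304 W = 223 kW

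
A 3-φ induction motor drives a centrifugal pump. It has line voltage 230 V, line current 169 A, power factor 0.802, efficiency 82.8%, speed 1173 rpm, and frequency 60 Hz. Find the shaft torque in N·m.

364 N·m

P_in = √3·V·I·cosφ = 1.732 × 230 × 169 × 0.802 = 53993 W
P_out = η·P_in = 0.828 × 53993 = 44706 W
n = 1173 rpm
ω = 2π×1173/60 = 122.8 rad/s
τ = P_out/ω = 44706/122.8 = 364 N·m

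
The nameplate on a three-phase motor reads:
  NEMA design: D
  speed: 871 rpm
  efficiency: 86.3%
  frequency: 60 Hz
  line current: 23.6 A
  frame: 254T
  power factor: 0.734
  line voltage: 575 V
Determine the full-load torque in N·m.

163 N·m

P_in = √3·V·I·cosφ = 1.732 × 575 × 23.6 × 0.734 = 17251 W
P_out = η·P_in = 0.863 × 17251 = 14888 W
n = 871 rpm
ω = 2π×871/60 = 91.21 rad/s
τ = P_out/ω = 14888/91.21 = 163 N·m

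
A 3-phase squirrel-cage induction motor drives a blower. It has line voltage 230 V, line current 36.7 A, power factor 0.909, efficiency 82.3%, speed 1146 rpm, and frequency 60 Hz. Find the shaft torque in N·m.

91.1 N·m

P_in = √3·V·I·cosφ = 1.732 × 230 × 36.7 × 0.909 = 13289 W
P_out = η·P_in = 0.823 × 13289 = 10937 W
n = 1146 rpm
ω = 2π×1146/60 = 120 rad/s
τ = P_out/ω = 10937/120 = 91.1 N·m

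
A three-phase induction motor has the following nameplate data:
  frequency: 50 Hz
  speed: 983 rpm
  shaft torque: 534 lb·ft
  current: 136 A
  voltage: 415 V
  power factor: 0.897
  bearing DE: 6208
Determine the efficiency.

85.0 %

τ = 534 lb·ft × 1.356 = 724.1 N·m
ω = 2π × 983/60 = 102.9 rad/s; P_out = τω = 724.1 × 102.9 = 74510 W
P_in = √3·V_L·I_L·cosφ = 1.732 × 415 × 136 × 0.897 = 87685 W
η = P_out / P_in = 74510 / 87685 = 0.850 = 85.0%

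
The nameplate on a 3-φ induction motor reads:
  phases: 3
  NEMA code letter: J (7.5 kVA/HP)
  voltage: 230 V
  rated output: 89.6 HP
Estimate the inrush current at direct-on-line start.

1690 A

S_LR = 7.5 × 89.6 = 672 kVA
I_LR = S_LR/(√3·V_L) = 672000/(1.732×230) = 1690 A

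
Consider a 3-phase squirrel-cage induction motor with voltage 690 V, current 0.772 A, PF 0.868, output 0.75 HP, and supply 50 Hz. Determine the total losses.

P_in = √3·V·I·cosφ = 1.732×690×0.772×0.868 = 801 W
P_out = 0.75×746 = 560 W
Losses = P_in − P_out = 801 − 560 = 241 W

241 W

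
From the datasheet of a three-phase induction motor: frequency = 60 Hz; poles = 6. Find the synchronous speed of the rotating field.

n_s = 120f/p = 120×60/6 = 1200 rpm

1200 rpm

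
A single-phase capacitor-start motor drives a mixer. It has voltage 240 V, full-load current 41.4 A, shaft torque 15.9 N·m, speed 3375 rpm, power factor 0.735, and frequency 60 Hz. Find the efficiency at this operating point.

76.9 %

ω = 2π × 3375/60 = 353.4 rad/s; P_out = τω = 15.9 × 353.4 = 5619 W
P_in = V·I·cosφ = 240 × 41.4 × 0.735 = 7303 W
η = P_out / P_in = 5619 / 7303 = 0.769 = 76.9%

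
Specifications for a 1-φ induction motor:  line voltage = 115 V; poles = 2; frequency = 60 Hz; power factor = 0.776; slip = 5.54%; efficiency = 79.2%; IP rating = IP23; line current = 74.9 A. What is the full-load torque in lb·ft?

P_in = V·I·cosφ = 115 × 74.9 × 0.776 = 6684 W
P_out = η·P_in = 0.792 × 6684 = 5294 W
n_s = 120×60/2 = 3600 rpm; n = 3600×(1−0.0554) = 3401 rpm
ω = 2π×3401/60 = 356.2 rad/s
τ = P_out/ω = 5294/356.2 = 14.86 N·m
In lb·ft: 14.86/1.356 = 11 lb·ft

11 lb·ft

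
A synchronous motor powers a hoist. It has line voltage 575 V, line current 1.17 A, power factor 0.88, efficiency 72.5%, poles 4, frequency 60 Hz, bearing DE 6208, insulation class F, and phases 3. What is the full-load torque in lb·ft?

2.91 lb·ft

P_in = √3·V·I·cosφ = 1.732 × 575 × 1.17 × 0.88 = 1025 W
P_out = η·P_in = 0.725 × 1025 = 743 W
n = n_s = 120×60/4 = 1800 rpm (synchronous)
ω = 2π×1800/60 = 188.5 rad/s
τ = P_out/ω = 743/188.5 = 3.942 N·m
In lb·ft: 3.942/1.356 = 2.91 lb·ft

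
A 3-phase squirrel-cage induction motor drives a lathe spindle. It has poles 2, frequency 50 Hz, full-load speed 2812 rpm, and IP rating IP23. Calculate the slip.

n_s = 120f/p = 120×50/2 = 3000 rpm
s = (n_s − n)/n_s = (3000 − 2812)/3000 = 0.0627

6.3 %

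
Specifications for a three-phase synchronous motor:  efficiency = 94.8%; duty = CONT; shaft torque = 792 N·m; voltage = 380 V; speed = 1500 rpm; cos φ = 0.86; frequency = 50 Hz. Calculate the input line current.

ω = 2π×1500/60 = 157.1 rad/s; P_out = τω = 792 × 157.1 = 124423 W
P_in = P_out / η = 124423 / 0.948 = 131248 W
I_L = P_in / (√3·V_L·cosφ) = 131248 / (1.732 × 380 × 0.86) = 232 A

232 A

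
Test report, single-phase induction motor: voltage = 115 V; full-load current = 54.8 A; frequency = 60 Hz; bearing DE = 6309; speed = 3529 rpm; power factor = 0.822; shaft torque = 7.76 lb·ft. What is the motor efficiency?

τ = 7.76 lb·ft × 1.356 = 10.52 N·m
ω = 2π × 3529/60 = 369.6 rad/s; P_out = τω = 10.52 × 369.6 = 3888 W
P_in = V·I·cosφ = 115 × 54.8 × 0.822 = 5180 W
η = P_out / P_in = 3888 / 5180 = 0.751 = 75.1%

75.1 %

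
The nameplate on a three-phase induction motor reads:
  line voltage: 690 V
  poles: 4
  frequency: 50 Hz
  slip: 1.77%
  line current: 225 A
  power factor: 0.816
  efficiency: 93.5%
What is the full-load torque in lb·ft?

981 lb·ft

P_in = √3·V·I·cosφ = 1.732 × 690 × 225 × 0.816 = 219417 W
P_out = η·P_in = 0.935 × 219417 = 205155 W
n_s = 120×50/4 = 1500 rpm; n = 1500×(1−0.0177) = 1473 rpm
ω = 2π×1473/60 = 154.3 rad/s
τ = P_out/ω = 205155/154.3 = 1330 N·m
In lb·ft: 1330/1.356 = 981 lb·ft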